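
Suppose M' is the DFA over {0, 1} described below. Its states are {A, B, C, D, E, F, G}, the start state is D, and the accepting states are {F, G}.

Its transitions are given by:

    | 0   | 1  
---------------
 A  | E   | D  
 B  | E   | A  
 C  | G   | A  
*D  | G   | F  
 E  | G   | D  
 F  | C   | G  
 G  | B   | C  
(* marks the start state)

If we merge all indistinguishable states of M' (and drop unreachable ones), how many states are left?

7

All states are reachable from the start state.
Start with accepting vs non-accepting: {F,G} | {A,B,C,D,E}.
Split {F,G} by δ(·,1) → {F} and {G}.
Refine {A,B,C,D,E} on symbol 0: members go to different blocks, giving {C,D,E} and {A,B}.
Split {C,D,E} by δ(·,1) → {C} and {D} and {E}.
Refine {A,B} on symbol 1: members go to different blocks, giving {A} and {B}.
No further refinement is possible. Final partition (7 blocks): {F} | {C} | {G} | {A} | {D} | {E} | {B}.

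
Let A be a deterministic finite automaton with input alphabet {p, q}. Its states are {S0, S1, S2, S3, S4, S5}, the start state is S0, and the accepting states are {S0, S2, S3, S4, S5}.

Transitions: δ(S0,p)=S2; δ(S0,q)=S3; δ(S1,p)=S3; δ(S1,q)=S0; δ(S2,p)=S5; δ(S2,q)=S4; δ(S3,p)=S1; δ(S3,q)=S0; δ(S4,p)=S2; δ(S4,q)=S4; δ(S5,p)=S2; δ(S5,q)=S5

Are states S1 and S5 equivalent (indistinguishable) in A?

Start with accepting vs non-accepting: {S0,S2,S3,S4,S5} | {S1}.
Split {S0,S2,S3,S4,S5} by δ(·,p) → {S0,S2,S4,S5} and {S3}.
Refine {S0,S2,S4,S5} on symbol q: members go to different blocks, giving {S2,S4,S5} and {S0}.
Stable partition: {S2,S4,S5} | {S1} | {S3} | {S0} — 4 equivalence classes.
S1 and S5 end up in different blocks, so they are distinguishable. For instance, the string 'ε' is accepted from only S5.

No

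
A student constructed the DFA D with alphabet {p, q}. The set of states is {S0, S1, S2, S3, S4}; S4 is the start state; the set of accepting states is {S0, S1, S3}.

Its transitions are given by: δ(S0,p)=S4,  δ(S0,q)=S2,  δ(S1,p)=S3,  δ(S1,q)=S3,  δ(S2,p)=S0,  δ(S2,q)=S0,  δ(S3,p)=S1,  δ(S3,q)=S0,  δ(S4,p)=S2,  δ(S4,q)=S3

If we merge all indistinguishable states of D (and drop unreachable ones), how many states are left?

5

Every state is reachable, so we keep all 5.
Initial partition by acceptance: {S0,S1,S3} | {S2,S4}.
On input p, block {S0,S1,S3} splits into {S1,S3} and {S0}.
On input q, block {S1,S3} splits into {S1} and {S3}.
Split {S2,S4} by δ(·,p) → {S2} and {S4}.
Stable partition: {S1} | {S2} | {S0} | {S3} | {S4} — 5 equivalence classes.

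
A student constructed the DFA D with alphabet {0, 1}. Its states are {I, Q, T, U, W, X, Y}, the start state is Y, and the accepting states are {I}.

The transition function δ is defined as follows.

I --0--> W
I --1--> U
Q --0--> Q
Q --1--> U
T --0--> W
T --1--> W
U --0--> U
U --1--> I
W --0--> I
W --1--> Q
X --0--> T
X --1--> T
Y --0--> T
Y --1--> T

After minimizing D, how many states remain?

States {X} cannot be reached from the start state, so discard them.
Initial partition by acceptance: {I} | {Q,T,U,W,Y}.
Split {Q,T,U,W,Y} by δ(·,0) → {Q,T,U,Y} and {W}.
Refine {Q,T,U,Y} on symbol 0: members go to different blocks, giving {Q,U,Y} and {T}.
On input 0, block {Q,U,Y} splits into {Q,U} and {Y}.
Split {Q,U} by δ(·,1) → {U} and {Q}.
Stable partition: {I} | {U} | {W} | {T} | {Y} | {Q} — 6 equivalence classes.

6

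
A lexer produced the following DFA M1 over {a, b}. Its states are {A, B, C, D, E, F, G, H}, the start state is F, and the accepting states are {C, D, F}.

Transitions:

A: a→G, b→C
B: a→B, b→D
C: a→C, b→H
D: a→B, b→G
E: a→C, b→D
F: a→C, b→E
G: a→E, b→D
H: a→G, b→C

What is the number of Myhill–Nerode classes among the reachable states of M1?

7

Reachable states from the start: {B,C,D,E,F,G,H}. Unreachable: {A} — drop them.
Start with accepting vs non-accepting: {C,D,F} | {B,E,G,H}.
Split {C,D,F} by δ(·,a) → {C,F} and {D}.
On input a, block {B,E,G,H} splits into {B,G,H} and {E}.
On input b, block {C,F} splits into {C} and {F}.
On input a, block {B,G,H} splits into {B,H} and {G}.
Split {B,H} by δ(·,a) → {B} and {H}.
Stable partition: {C} | {B} | {D} | {E} | {F} | {G} | {H} — 7 equivalence classes.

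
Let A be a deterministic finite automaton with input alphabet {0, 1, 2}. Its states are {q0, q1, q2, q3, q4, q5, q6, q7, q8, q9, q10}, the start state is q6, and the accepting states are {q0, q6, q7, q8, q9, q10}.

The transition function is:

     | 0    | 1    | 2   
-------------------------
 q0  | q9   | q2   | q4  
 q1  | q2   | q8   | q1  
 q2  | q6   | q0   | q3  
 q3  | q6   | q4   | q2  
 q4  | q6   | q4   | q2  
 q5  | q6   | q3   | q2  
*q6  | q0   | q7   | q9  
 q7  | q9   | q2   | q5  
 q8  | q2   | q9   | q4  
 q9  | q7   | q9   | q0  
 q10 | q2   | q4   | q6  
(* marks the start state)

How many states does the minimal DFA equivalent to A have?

First remove the unreachable states {q1,q8,q10}; 8 states remain.
Initial partition by acceptance: {q0,q6,q7,q9} | {q2,q3,q4,q5}.
On input 1, block {q0,q6,q7,q9} splits into {q0,q7} and {q6,q9}.
Refine {q2,q3,q4,q5} on symbol 1: members go to different blocks, giving {q3,q4,q5} and {q2}.
Refine {q6,q9} on symbol 1: members go to different blocks, giving {q6} and {q9}.
No further refinement is possible. Final partition (5 blocks): {q0,q7} | {q3,q4,q5} | {q6} | {q2} | {q9}.

5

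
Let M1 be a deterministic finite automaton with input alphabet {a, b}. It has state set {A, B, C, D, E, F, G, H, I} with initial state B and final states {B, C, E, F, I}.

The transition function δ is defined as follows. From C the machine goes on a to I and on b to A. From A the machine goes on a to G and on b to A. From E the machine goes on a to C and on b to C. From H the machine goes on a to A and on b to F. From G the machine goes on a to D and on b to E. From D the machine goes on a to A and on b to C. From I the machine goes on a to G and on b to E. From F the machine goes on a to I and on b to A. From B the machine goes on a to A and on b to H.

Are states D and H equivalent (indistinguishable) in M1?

All states are reachable from the start state.
Start with accepting vs non-accepting: {B,C,E,F,I} | {A,D,G,H}.
Refine {B,C,E,F,I} on symbol a: members go to different blocks, giving {C,E,F} and {B,I}.
Refine {C,E,F} on symbol a: members go to different blocks, giving {C,F} and {E}.
Split {A,D,G,H} by δ(·,b) → {D,H} and {A} and {G}.
Refine {B,I} on symbol a: members go to different blocks, giving {B} and {I}.
Stable partition: {C,F} | {D,H} | {B} | {E} | {A} | {G} | {I} — 7 equivalence classes.
D and H lie in the same block of the stable partition, so they are equivalent — no string distinguishes them.

Yes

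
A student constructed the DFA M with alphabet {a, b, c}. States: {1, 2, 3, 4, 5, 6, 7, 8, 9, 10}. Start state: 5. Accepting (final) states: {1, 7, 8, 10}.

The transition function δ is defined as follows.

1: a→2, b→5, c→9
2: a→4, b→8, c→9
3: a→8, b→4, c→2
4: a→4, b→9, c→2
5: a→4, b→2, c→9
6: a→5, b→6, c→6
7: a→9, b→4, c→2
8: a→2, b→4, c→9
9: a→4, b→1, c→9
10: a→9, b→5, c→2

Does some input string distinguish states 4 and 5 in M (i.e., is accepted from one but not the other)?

No

States {3,6,7,10} cannot be reached from the start state, so discard them.
Start with accepting vs non-accepting: {1,8} | {2,4,5,9}.
Split {2,4,5,9} by δ(·,b) → {2,9} and {4,5}.
The partition is now stable with 3 blocks: {1,8} | {2,9} | {4,5}.
4 and 5 lie in the same block of the stable partition, so they are equivalent — no string distinguishes them.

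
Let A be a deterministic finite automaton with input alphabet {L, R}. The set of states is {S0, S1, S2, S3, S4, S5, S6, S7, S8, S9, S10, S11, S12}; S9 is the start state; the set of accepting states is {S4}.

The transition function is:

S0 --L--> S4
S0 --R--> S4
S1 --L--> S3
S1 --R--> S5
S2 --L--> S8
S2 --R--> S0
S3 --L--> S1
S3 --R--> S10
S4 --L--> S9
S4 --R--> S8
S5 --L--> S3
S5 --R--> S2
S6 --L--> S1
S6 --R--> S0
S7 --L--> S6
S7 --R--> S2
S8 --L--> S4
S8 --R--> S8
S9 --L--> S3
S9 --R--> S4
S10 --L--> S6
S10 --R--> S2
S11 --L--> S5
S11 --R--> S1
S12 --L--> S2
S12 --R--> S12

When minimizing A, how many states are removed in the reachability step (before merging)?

Starting at S9 and following transitions, the reachable set is {S0, S1, S2, S3, S4, S5, S6, S8, S9, S10}. That leaves S7, S11, S12 unreachable — 3 in total.

3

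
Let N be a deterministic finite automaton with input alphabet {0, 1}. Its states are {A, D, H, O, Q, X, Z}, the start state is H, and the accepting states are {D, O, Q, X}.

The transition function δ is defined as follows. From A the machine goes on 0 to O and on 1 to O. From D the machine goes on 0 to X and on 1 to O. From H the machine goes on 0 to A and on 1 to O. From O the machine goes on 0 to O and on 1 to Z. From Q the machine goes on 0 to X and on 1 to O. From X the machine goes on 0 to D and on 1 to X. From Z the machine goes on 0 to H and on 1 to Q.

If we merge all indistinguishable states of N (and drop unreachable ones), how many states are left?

6

Every state is reachable, so we keep all 7.
P0 = {D,O,Q,X} | {A,H,Z}.
On input 1, block {D,O,Q,X} splits into {D,Q,X} and {O}.
On input 1, block {D,Q,X} splits into {D,Q} and {X}.
On input 0, block {A,H,Z} splits into {H,Z} and {A}.
Refine {H,Z} on symbol 0: members go to different blocks, giving {Z} and {H}.
The partition is now stable with 6 blocks: {D,Q} | {Z} | {O} | {X} | {A} | {H}.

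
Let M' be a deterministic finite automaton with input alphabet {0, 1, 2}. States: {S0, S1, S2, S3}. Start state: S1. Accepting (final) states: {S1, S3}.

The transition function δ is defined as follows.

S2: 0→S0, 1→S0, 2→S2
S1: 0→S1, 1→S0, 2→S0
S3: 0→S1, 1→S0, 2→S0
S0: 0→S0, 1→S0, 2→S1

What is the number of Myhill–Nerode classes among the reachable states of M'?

2

States {S2,S3} cannot be reached from the start state, so discard them.
P0 = {S1} | {S0}.
No further refinement is possible. Final partition (2 blocks): {S1} | {S0}.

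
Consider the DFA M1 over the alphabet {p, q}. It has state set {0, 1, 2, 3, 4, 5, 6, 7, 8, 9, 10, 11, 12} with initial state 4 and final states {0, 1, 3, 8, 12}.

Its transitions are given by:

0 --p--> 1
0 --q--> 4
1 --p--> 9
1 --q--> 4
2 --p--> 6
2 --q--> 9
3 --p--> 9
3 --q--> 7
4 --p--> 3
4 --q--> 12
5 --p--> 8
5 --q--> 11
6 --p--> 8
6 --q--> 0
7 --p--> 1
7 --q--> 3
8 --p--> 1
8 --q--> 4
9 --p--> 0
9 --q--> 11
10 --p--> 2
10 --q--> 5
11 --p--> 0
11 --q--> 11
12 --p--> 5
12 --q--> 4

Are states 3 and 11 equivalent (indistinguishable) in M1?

No

First remove the unreachable states {2,6,10}; 10 states remain.
Start with accepting vs non-accepting: {0,1,3,8,12} | {4,5,7,9,11}.
Refine {0,1,3,8,12} on symbol p: members go to different blocks, giving {1,3,12} and {0,8}.
Refine {4,5,7,9,11} on symbol p: members go to different blocks, giving {5,9,11} and {4,7}.
No further refinement is possible. Final partition (4 blocks): {1,3,12} | {5,9,11} | {0,8} | {4,7}.
3 and 11 end up in different blocks, so they are distinguishable. For instance, the string 'ε' is accepted from only 3.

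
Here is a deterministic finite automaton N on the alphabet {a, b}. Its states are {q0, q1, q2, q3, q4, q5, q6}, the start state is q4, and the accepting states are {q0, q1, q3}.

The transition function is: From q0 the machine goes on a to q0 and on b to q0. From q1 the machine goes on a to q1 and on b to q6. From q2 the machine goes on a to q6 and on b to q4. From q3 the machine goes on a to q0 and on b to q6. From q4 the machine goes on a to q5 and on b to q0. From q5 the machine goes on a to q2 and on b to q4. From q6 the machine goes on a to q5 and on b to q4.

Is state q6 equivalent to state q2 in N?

First remove the unreachable states {q1,q3}; 5 states remain.
Initial partition by acceptance: {q0} | {q2,q4,q5,q6}.
On input b, block {q2,q4,q5,q6} splits into {q2,q5,q6} and {q4}.
The partition is now stable with 3 blocks: {q0} | {q2,q5,q6} | {q4}.
q6 and q2 lie in the same block of the stable partition, so they are equivalent — no string distinguishes them.

Yes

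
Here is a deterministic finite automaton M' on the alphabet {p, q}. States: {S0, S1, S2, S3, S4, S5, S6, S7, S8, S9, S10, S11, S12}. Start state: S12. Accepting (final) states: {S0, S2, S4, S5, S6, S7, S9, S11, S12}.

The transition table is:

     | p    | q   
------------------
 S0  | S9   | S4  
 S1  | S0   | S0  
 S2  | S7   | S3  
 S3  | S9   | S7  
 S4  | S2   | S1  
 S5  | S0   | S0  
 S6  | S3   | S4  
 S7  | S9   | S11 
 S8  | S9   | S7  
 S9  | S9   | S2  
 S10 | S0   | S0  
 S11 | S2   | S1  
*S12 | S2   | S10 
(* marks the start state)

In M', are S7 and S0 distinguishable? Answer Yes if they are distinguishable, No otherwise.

Reachable states from the start: {S0,S1,S2,S3,S4,S7,S9,S10,S11,S12}. Unreachable: {S5,S6,S8} — drop them.
Initial partition by acceptance: {S0,S2,S4,S7,S9,S11,S12} | {S1,S3,S10}.
On input q, block {S0,S2,S4,S7,S9,S11,S12} splits into {S2,S4,S11,S12} and {S0,S7,S9}.
On input p, block {S2,S4,S11,S12} splits into {S4,S11,S12} and {S2}.
Refine {S0,S7,S9} on symbol q: members go to different blocks, giving {S0,S7} and {S9}.
On input p, block {S1,S3,S10} splits into {S1,S10} and {S3}.
No further refinement is possible. Final partition (6 blocks): {S4,S11,S12} | {S1,S10} | {S0,S7} | {S2} | {S9} | {S3}.
S7 and S0 lie in the same block of the stable partition, so they are equivalent — no string distinguishes them.

No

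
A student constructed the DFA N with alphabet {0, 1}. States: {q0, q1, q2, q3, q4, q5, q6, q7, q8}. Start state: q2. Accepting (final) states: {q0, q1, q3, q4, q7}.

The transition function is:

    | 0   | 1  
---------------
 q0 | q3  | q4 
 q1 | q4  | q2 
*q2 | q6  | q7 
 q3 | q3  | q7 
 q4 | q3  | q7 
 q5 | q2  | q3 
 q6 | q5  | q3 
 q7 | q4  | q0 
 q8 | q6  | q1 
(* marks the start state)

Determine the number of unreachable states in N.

No path from q2 leads to q1, q8; the other 7 states are all reachable.

2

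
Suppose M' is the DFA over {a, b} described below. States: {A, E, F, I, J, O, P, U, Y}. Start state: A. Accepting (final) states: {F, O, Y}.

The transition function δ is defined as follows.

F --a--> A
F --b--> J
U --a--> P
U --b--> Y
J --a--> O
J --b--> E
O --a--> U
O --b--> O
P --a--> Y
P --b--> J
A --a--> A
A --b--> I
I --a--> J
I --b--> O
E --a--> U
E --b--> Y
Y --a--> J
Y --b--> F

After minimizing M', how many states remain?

All states are reachable from the start state.
Start with accepting vs non-accepting: {F,O,Y} | {A,E,I,J,P,U}.
Split {F,O,Y} by δ(·,b) → {O,Y} and {F}.
On input b, block {O,Y} splits into {O} and {Y}.
Refine {A,E,I,J,P,U} on symbol a: members go to different blocks, giving {A,E,I,U} and {J} and {P}.
Split {A,E,I,U} by δ(·,a) → {A,E} and {U} and {I}.
Split {A,E} by δ(·,a) → {E} and {A}.
No further refinement is possible. Final partition (9 blocks): {O} | {E} | {F} | {Y} | {J} | {P} | {U} | {I} | {A}.

9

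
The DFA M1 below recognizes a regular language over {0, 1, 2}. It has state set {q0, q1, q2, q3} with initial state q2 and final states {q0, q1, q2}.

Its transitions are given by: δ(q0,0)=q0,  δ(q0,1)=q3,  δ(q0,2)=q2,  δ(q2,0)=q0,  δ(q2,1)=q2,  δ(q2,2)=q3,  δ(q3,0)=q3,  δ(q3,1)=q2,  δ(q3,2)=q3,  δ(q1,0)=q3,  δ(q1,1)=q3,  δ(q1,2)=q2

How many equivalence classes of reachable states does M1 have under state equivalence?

First remove the unreachable states {q1}; 3 states remain.
P0 = {q0,q2} | {q3}.
On input 1, block {q0,q2} splits into {q0} and {q2}.
Stable partition: {q0} | {q3} | {q2} — 3 equivalence classes.

3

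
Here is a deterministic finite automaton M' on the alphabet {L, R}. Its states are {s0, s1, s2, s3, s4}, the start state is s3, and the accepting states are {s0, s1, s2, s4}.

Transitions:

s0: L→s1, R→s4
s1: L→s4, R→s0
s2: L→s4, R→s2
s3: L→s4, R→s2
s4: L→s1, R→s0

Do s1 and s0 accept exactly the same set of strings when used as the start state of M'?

Yes

All states are reachable from the start state.
P0 = {s0,s1,s2,s4} | {s3}.
The partition is now stable with 2 blocks: {s0,s1,s2,s4} | {s3}.
s1 and s0 lie in the same block of the stable partition, so they are equivalent — no string distinguishes them.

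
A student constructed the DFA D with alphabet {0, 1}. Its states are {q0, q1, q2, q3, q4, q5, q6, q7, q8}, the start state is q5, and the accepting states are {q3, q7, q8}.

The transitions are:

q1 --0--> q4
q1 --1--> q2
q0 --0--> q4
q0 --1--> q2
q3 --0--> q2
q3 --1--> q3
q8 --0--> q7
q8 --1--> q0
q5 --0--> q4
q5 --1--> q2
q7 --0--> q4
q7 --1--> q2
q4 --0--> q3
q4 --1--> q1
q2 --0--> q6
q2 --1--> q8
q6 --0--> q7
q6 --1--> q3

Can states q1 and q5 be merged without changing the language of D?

Yes

Initial partition by acceptance: {q3,q7,q8} | {q0,q1,q2,q4,q5,q6}.
Split {q3,q7,q8} by δ(·,0) → {q3,q7} and {q8}.
On input 1, block {q3,q7} splits into {q3} and {q7}.
On input 0, block {q0,q1,q2,q4,q5,q6} splits into {q0,q1,q2,q5} and {q4} and {q6}.
Split {q0,q1,q2,q5} by δ(·,0) → {q0,q1,q5} and {q2}.
No further refinement is possible. Final partition (7 blocks): {q3} | {q0,q1,q5} | {q8} | {q7} | {q4} | {q6} | {q2}.
q1 and q5 lie in the same block of the stable partition, so they are equivalent — no string distinguishes them.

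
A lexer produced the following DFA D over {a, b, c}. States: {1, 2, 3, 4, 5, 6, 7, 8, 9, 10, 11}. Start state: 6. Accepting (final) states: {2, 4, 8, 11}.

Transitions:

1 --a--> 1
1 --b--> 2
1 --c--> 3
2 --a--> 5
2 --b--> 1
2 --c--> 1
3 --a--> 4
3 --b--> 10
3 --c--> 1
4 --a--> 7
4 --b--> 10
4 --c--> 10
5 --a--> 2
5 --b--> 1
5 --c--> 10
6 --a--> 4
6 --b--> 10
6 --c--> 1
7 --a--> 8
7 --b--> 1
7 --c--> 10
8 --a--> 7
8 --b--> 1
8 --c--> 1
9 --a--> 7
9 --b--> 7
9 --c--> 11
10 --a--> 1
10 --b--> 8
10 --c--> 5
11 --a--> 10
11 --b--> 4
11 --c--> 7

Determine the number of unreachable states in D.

Starting at 6 and following transitions, the reachable set is {1, 2, 3, 4, 5, 6, 7, 8, 10}. That leaves 9, 11 unreachable — 2 in total.

2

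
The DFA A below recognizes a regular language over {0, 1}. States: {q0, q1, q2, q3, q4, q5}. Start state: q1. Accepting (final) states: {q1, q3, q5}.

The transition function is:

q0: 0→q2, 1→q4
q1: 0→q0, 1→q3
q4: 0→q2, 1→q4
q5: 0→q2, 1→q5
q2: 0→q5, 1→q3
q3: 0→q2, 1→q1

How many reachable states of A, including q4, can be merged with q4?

2

Initial partition by acceptance: {q1,q3,q5} | {q0,q2,q4}.
On input 0, block {q0,q2,q4} splits into {q0,q4} and {q2}.
On input 0, block {q1,q3,q5} splits into {q3,q5} and {q1}.
On input 1, block {q3,q5} splits into {q3} and {q5}.
The partition is now stable with 5 blocks: {q3} | {q0,q4} | {q2} | {q1} | {q5}.
State q4 belongs to the block {q0,q4}, which has 2 states.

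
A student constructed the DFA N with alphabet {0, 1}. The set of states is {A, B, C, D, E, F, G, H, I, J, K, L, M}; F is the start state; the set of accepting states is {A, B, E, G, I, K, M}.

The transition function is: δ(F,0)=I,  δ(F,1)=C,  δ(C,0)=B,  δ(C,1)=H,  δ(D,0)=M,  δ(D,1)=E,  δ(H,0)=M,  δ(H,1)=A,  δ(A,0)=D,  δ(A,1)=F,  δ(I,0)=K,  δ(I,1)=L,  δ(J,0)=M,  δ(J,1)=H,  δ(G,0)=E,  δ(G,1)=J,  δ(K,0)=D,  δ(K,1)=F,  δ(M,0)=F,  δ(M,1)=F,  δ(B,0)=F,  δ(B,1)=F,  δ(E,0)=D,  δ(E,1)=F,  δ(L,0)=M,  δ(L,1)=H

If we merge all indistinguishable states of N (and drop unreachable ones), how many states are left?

6

First remove the unreachable states {G,J}; 11 states remain.
Start with accepting vs non-accepting: {A,B,E,I,K,M} | {C,D,F,H,L}.
Split {A,B,E,I,K,M} by δ(·,0) → {A,B,E,K,M} and {I}.
Split {C,D,F,H,L} by δ(·,0) → {C,D,H,L} and {F}.
On input 0, block {A,B,E,K,M} splits into {A,E,K} and {B,M}.
Split {C,D,H,L} by δ(·,1) → {C,L} and {D,H}.
The partition is now stable with 6 blocks: {A,E,K} | {C,L} | {I} | {F} | {B,M} | {D,H}.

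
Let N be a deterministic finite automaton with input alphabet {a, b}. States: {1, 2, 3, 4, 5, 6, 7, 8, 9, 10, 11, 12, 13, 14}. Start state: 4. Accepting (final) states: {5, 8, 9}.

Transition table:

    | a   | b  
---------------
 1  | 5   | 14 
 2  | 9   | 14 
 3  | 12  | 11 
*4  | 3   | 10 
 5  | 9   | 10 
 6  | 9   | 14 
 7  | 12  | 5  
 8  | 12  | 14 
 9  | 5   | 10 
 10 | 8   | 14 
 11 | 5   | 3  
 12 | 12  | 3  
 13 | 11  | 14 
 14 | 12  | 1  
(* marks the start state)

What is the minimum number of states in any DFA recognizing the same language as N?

Reachable states from the start: {1,3,4,5,8,9,10,11,12,14}. Unreachable: {2,6,7,13} — drop them.
P0 = {5,8,9} | {1,3,4,10,11,12,14}.
Split {5,8,9} by δ(·,a) → {5,9} and {8}.
Split {1,3,4,10,11,12,14} by δ(·,a) → {3,4,12,14} and {1,11} and {10}.
On input b, block {3,4,12,14} splits into {3,14} and {4} and {12}.
The partition is now stable with 7 blocks: {5,9} | {3,14} | {8} | {1,11} | {10} | {4} | {12}.

7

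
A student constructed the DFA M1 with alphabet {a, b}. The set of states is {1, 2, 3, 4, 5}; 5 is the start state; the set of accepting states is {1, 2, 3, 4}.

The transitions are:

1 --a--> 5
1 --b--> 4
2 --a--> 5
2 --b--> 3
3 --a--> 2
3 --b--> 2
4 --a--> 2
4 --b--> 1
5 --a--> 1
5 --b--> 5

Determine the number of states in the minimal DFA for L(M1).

3

All states are reachable from the start state.
Initial partition by acceptance: {1,2,3,4} | {5}.
Split {1,2,3,4} by δ(·,a) → {1,2} and {3,4}.
No further refinement is possible. Final partition (3 blocks): {1,2} | {5} | {3,4}.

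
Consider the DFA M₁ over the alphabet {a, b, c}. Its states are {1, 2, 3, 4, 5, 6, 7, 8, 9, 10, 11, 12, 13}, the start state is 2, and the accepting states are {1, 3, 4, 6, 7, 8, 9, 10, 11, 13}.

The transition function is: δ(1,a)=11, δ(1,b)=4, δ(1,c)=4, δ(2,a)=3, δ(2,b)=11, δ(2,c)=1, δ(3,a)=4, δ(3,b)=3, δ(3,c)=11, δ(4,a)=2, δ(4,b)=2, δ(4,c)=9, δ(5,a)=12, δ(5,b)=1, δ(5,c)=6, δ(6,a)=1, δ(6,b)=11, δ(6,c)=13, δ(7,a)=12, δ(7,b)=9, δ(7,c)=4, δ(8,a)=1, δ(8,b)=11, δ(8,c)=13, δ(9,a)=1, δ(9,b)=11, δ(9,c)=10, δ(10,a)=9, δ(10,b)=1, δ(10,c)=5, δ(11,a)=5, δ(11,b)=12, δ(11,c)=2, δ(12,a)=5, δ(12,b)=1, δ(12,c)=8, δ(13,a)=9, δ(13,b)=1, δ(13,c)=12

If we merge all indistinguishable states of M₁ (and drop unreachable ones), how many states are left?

8

States {7} cannot be reached from the start state, so discard them.
Initial partition by acceptance: {1,3,4,6,8,9,10,11,13} | {2,5,12}.
Refine {1,3,4,6,8,9,10,11,13} on symbol a: members go to different blocks, giving {1,3,6,8,9,10,13} and {4,11}.
Refine {1,3,6,8,9,10,13} on symbol a: members go to different blocks, giving {6,8,9,10,13} and {1,3}.
Refine {6,8,9,10,13} on symbol a: members go to different blocks, giving {6,8,9} and {10,13}.
Split {2,5,12} by δ(·,a) → {5,12} and {2}.
Refine {4,11} on symbol a: members go to different blocks, giving {4} and {11}.
Split {1,3} by δ(·,a) → {1} and {3}.
Stable partition: {6,8,9} | {5,12} | {4} | {1} | {10,13} | {2} | {11} | {3} — 8 equivalence classes.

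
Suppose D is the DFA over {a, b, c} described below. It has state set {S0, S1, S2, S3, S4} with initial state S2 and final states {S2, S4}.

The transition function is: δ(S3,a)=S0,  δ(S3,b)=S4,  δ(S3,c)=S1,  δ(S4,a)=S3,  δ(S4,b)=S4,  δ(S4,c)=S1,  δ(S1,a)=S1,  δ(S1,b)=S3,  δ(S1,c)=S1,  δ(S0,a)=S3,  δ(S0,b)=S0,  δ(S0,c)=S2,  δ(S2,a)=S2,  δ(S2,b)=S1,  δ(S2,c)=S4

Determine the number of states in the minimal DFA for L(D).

5

Every state is reachable, so we keep all 5.
Initial partition by acceptance: {S2,S4} | {S0,S1,S3}.
On input a, block {S2,S4} splits into {S2} and {S4}.
On input b, block {S0,S1,S3} splits into {S0,S1} and {S3}.
Split {S0,S1} by δ(·,a) → {S0} and {S1}.
Stable partition: {S2} | {S0} | {S4} | {S3} | {S1} — 5 equivalence classes.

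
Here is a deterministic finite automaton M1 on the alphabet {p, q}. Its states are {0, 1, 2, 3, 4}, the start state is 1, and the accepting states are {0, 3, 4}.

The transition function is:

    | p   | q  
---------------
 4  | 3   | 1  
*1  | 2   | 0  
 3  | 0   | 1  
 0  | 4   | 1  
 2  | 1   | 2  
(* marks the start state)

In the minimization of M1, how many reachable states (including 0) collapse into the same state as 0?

3

Every state is reachable, so we keep all 5.
P0 = {0,3,4} | {1,2}.
Refine {1,2} on symbol q: members go to different blocks, giving {1} and {2}.
No further refinement is possible. Final partition (3 blocks): {0,3,4} | {1} | {2}.
State 0 belongs to the block {0,3,4}, which has 3 states.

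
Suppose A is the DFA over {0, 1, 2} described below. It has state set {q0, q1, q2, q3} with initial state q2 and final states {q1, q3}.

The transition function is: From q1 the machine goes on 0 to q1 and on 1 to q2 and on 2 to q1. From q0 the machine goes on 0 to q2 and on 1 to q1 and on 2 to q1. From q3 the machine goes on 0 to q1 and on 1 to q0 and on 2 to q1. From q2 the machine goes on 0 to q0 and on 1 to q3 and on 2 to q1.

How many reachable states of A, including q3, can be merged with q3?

2

All states are reachable from the start state.
P0 = {q1,q3} | {q0,q2}.
The partition is now stable with 2 blocks: {q1,q3} | {q0,q2}.
The equivalence class containing q3 is {q1,q3}, of size 2.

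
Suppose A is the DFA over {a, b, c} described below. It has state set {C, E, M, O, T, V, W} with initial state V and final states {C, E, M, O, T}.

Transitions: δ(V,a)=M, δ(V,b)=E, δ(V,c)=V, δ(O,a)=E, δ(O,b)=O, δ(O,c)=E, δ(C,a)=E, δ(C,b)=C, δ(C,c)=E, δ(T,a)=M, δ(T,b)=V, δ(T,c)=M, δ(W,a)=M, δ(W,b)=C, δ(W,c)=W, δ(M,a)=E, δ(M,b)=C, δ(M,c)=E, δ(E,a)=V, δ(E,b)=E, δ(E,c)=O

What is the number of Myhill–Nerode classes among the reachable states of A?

Reachable states from the start: {C,E,M,O,V}. Unreachable: {T,W} — drop them.
Initial partition by acceptance: {C,E,M,O} | {V}.
On input a, block {C,E,M,O} splits into {C,M,O} and {E}.
No further refinement is possible. Final partition (3 blocks): {C,M,O} | {V} | {E}.

3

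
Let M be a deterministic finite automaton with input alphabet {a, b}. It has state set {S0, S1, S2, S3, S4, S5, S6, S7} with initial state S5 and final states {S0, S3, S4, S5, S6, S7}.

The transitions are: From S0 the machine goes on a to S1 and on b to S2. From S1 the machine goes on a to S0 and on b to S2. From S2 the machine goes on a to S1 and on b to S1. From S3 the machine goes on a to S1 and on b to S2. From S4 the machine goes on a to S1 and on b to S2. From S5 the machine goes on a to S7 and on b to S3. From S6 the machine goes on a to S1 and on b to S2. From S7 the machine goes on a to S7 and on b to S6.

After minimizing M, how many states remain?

First remove the unreachable states {S4}; 7 states remain.
Initial partition by acceptance: {S0,S3,S5,S6,S7} | {S1,S2}.
Refine {S0,S3,S5,S6,S7} on symbol a: members go to different blocks, giving {S0,S3,S6} and {S5,S7}.
Refine {S1,S2} on symbol a: members go to different blocks, giving {S1} and {S2}.
No further refinement is possible. Final partition (4 blocks): {S0,S3,S6} | {S1} | {S5,S7} | {S2}.

4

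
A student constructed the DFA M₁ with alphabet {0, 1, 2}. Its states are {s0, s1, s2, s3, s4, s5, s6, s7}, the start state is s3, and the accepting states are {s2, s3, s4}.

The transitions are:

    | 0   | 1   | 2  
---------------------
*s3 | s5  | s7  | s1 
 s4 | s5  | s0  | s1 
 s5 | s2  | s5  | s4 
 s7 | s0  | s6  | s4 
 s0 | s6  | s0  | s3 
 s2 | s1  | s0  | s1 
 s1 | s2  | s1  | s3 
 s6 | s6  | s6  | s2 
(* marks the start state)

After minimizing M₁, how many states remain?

Every state is reachable, so we keep all 8.
Initial partition by acceptance: {s2,s3,s4} | {s0,s1,s5,s6,s7}.
Split {s0,s1,s5,s6,s7} by δ(·,0) → {s0,s6,s7} and {s1,s5}.
No further refinement is possible. Final partition (3 blocks): {s2,s3,s4} | {s0,s6,s7} | {s1,s5}.

3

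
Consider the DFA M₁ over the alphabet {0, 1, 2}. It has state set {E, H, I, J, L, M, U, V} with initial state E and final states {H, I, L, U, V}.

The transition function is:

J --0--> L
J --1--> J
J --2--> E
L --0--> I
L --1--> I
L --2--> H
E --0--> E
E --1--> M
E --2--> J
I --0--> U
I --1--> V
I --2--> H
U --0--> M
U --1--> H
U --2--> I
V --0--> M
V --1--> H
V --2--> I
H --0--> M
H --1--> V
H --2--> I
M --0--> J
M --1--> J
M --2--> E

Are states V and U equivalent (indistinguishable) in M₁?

Yes

All states are reachable from the start state.
Start with accepting vs non-accepting: {H,I,L,U,V} | {E,J,M}.
On input 0, block {H,I,L,U,V} splits into {H,U,V} and {I,L}.
Split {E,J,M} by δ(·,0) → {E,M} and {J}.
On input 0, block {E,M} splits into {M} and {E}.
Refine {I,L} on symbol 0: members go to different blocks, giving {L} and {I}.
No further refinement is possible. Final partition (6 blocks): {H,U,V} | {M} | {L} | {J} | {E} | {I}.
V and U lie in the same block of the stable partition, so they are equivalent — no string distinguishes them.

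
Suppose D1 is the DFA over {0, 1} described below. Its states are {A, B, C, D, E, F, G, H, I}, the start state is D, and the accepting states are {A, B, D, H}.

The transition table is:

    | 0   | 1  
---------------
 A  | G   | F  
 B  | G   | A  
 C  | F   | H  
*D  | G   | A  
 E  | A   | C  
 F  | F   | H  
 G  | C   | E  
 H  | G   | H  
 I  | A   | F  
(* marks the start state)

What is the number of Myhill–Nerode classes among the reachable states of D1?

6

Reachable states from the start: {A,C,D,E,F,G,H}. Unreachable: {B,I} — drop them.
Start with accepting vs non-accepting: {A,D,H} | {C,E,F,G}.
Split {A,D,H} by δ(·,1) → {D,H} and {A}.
Split {D,H} by δ(·,1) → {D} and {H}.
On input 0, block {C,E,F,G} splits into {C,F,G} and {E}.
On input 1, block {C,F,G} splits into {C,F} and {G}.
The partition is now stable with 6 blocks: {D} | {C,F} | {A} | {H} | {E} | {G}.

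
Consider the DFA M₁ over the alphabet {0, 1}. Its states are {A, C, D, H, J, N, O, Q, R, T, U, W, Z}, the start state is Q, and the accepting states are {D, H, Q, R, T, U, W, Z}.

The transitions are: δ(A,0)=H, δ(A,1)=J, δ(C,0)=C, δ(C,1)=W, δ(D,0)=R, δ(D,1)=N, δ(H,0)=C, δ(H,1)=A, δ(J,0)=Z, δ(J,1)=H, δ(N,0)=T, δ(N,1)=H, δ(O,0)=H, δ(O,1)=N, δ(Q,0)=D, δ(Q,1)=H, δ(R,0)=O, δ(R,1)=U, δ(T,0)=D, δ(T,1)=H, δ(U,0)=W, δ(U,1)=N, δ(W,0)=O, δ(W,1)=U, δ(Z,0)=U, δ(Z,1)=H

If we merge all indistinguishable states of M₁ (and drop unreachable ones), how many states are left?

7

P0 = {D,H,Q,R,T,U,W,Z} | {A,C,J,N,O}.
Refine {D,H,Q,R,T,U,W,Z} on symbol 0: members go to different blocks, giving {D,Q,T,U,Z} and {H,R,W}.
Refine {D,Q,T,U,Z} on symbol 0: members go to different blocks, giving {Q,T,Z} and {D,U}.
On input 0, block {A,C,J,N,O} splits into {A,O} and {J,N} and {C}.
Refine {H,R,W} on symbol 0: members go to different blocks, giving {R,W} and {H}.
The partition is now stable with 7 blocks: {Q,T,Z} | {A,O} | {R,W} | {D,U} | {J,N} | {C} | {H}.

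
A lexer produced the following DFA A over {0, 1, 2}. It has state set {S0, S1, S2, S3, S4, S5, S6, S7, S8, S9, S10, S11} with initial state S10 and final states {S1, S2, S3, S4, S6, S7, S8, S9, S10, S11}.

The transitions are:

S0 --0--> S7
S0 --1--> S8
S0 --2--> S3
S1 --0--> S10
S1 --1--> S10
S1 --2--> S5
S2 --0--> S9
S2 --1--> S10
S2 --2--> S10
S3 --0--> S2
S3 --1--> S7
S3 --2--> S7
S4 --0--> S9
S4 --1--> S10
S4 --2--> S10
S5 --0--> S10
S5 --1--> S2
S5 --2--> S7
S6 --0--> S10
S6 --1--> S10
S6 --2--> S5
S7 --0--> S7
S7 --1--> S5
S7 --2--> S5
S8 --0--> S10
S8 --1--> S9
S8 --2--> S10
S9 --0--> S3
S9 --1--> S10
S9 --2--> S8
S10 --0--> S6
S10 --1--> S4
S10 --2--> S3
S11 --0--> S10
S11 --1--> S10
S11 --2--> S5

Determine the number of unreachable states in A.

3

No path from S10 leads to S0, S1, S11; the other 9 states are all reachable.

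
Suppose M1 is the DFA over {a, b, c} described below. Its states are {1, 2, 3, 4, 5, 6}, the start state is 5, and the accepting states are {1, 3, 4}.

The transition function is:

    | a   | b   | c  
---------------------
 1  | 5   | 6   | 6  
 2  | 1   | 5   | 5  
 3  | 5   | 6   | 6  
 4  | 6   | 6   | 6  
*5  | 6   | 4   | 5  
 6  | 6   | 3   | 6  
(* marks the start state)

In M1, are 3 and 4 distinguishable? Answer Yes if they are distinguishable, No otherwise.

Reachable states from the start: {3,4,5,6}. Unreachable: {1,2} — drop them.
P0 = {3,4} | {5,6}.
No further refinement is possible. Final partition (2 blocks): {3,4} | {5,6}.
3 and 4 lie in the same block of the stable partition, so they are equivalent — no string distinguishes them.

No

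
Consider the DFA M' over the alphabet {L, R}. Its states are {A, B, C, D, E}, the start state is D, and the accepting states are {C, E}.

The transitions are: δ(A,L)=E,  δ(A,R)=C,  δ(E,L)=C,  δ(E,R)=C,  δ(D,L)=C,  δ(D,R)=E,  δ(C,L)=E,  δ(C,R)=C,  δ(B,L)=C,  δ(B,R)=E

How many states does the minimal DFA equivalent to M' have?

First remove the unreachable states {A,B}; 3 states remain.
Start with accepting vs non-accepting: {C,E} | {D}.
The partition is now stable with 2 blocks: {C,E} | {D}.

2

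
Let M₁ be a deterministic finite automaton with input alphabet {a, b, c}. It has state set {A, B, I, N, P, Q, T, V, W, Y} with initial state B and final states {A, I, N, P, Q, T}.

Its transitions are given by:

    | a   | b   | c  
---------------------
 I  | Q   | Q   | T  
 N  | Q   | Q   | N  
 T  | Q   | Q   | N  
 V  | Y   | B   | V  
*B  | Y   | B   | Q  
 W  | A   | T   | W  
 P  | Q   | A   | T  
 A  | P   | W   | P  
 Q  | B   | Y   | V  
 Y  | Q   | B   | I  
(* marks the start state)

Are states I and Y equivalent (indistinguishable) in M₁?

No

First remove the unreachable states {A,P,W}; 7 states remain.
Initial partition by acceptance: {I,N,Q,T} | {B,V,Y}.
On input a, block {I,N,Q,T} splits into {I,N,T} and {Q}.
Refine {B,V,Y} on symbol a: members go to different blocks, giving {B,V} and {Y}.
On input c, block {B,V} splits into {B} and {V}.
The partition is now stable with 5 blocks: {I,N,T} | {B} | {Q} | {Y} | {V}.
I and Y end up in different blocks, so they are distinguishable. For instance, the string 'ε' is accepted from only I.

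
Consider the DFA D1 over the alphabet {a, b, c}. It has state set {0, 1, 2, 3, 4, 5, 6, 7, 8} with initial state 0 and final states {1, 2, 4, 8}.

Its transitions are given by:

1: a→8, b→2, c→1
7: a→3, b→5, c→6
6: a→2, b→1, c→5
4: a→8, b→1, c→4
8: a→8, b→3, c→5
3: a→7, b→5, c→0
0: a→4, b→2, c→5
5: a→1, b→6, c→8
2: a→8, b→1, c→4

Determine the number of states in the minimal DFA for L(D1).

Initial partition by acceptance: {1,2,4,8} | {0,3,5,6,7}.
Split {1,2,4,8} by δ(·,b) → {1,2,4} and {8}.
On input a, block {0,3,5,6,7} splits into {0,5,6} and {3,7}.
Refine {0,5,6} on symbol b: members go to different blocks, giving {0,6} and {5}.
The partition is now stable with 5 blocks: {1,2,4} | {0,6} | {8} | {3,7} | {5}.

5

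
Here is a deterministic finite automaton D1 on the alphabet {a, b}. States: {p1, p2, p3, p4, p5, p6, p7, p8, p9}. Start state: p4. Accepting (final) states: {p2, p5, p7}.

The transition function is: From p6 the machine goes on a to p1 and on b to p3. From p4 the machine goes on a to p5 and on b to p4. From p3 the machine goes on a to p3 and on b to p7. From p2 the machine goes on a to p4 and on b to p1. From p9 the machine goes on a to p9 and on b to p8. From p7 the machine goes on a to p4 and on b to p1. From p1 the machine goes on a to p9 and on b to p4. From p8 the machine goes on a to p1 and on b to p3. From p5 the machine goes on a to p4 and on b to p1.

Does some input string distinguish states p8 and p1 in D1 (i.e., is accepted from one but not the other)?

Yes

Reachable states from the start: {p1,p3,p4,p5,p7,p8,p9}. Unreachable: {p2,p6} — drop them.
Start with accepting vs non-accepting: {p5,p7} | {p1,p3,p4,p8,p9}.
Refine {p1,p3,p4,p8,p9} on symbol a: members go to different blocks, giving {p1,p3,p8,p9} and {p4}.
Split {p1,p3,p8,p9} by δ(·,b) → {p8,p9} and {p1} and {p3}.
Refine {p8,p9} on symbol a: members go to different blocks, giving {p8} and {p9}.
The partition is now stable with 6 blocks: {p5,p7} | {p8} | {p4} | {p1} | {p3} | {p9}.
p8 and p1 end up in different blocks, so they are distinguishable. For instance, the string 'ba' is accepted from only p1.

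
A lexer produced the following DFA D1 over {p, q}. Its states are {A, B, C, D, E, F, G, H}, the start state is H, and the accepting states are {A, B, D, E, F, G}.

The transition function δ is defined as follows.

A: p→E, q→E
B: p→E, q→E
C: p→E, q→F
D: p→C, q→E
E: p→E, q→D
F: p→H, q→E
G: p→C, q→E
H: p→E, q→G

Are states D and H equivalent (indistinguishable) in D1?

No

Reachable states from the start: {C,D,E,F,G,H}. Unreachable: {A,B} — drop them.
P0 = {D,E,F,G} | {C,H}.
Split {D,E,F,G} by δ(·,p) → {D,F,G} and {E}.
No further refinement is possible. Final partition (3 blocks): {D,F,G} | {C,H} | {E}.
D and H end up in different blocks, so they are distinguishable. For instance, the string 'ε' is accepted from only D.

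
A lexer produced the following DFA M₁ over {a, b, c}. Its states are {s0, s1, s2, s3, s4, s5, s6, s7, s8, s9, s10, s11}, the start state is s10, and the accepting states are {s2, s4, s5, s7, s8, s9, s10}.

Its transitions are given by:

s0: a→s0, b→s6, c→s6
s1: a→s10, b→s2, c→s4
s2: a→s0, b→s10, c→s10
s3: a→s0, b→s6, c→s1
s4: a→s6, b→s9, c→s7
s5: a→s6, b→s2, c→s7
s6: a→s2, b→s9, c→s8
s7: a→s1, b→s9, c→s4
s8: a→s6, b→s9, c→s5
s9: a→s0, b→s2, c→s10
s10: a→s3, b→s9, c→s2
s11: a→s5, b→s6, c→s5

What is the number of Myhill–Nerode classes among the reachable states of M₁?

4

First remove the unreachable states {s11}; 11 states remain.
P0 = {s2,s4,s5,s7,s8,s9,s10} | {s0,s1,s3,s6}.
Refine {s0,s1,s3,s6} on symbol a: members go to different blocks, giving {s0,s3} and {s1,s6}.
Split {s2,s4,s5,s7,s8,s9,s10} by δ(·,a) → {s4,s5,s7,s8} and {s2,s9,s10}.
No further refinement is possible. Final partition (4 blocks): {s4,s5,s7,s8} | {s0,s3} | {s1,s6} | {s2,s9,s10}.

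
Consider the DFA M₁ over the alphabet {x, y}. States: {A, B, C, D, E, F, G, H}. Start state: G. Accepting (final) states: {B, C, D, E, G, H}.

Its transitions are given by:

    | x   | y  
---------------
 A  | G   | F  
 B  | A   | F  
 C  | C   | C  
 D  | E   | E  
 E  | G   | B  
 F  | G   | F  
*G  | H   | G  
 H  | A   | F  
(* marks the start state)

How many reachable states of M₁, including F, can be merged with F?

Reachable states from the start: {A,F,G,H}. Unreachable: {B,C,D,E} — drop them.
Start with accepting vs non-accepting: {G,H} | {A,F}.
On input x, block {G,H} splits into {G} and {H}.
Stable partition: {G} | {A,F} | {H} — 3 equivalence classes.
The equivalence class containing F is {A,F}, of size 2.

2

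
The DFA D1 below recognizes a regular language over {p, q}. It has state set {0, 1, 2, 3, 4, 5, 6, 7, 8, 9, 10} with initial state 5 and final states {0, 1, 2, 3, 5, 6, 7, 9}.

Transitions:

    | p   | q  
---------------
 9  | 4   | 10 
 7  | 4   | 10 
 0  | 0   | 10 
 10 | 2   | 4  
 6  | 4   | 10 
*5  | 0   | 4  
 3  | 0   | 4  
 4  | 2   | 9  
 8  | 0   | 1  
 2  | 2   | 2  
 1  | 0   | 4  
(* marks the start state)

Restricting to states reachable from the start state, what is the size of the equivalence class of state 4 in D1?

States {1,3,6,7,8} cannot be reached from the start state, so discard them.
Initial partition by acceptance: {0,2,5,9} | {4,10}.
On input p, block {0,2,5,9} splits into {0,2,5} and {9}.
Refine {0,2,5} on symbol q: members go to different blocks, giving {0,5} and {2}.
On input q, block {4,10} splits into {4} and {10}.
Refine {0,5} on symbol q: members go to different blocks, giving {0} and {5}.
Stable partition: {0} | {4} | {9} | {2} | {10} | {5} — 6 equivalence classes.
State 4 belongs to the block {4}, which has 1 states.

1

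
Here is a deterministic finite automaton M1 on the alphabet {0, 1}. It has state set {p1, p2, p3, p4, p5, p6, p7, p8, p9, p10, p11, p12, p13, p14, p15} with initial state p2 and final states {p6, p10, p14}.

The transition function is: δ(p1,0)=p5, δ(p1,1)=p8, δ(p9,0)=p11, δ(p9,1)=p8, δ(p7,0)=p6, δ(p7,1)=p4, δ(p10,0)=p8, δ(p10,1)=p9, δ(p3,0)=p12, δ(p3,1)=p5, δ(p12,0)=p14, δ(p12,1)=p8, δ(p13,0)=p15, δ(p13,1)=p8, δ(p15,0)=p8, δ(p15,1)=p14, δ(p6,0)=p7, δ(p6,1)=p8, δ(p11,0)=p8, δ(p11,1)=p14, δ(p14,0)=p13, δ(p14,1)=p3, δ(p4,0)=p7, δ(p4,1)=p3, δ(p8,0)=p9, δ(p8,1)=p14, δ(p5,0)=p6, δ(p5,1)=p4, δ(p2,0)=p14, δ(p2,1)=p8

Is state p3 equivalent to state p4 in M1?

No

First remove the unreachable states {p1,p10}; 13 states remain.
P0 = {p6,p14} | {p2,p3,p4,p5,p7,p8,p9,p11,p12,p13,p15}.
Refine {p2,p3,p4,p5,p7,p8,p9,p11,p12,p13,p15} on symbol 0: members go to different blocks, giving {p3,p4,p8,p9,p11,p13,p15} and {p2,p5,p7,p12}.
On input 0, block {p6,p14} splits into {p6} and {p14}.
Refine {p3,p4,p8,p9,p11,p13,p15} on symbol 0: members go to different blocks, giving {p8,p9,p11,p13,p15} and {p3,p4}.
On input 1, block {p8,p9,p11,p13,p15} splits into {p8,p11,p15} and {p9,p13}.
Refine {p8,p11,p15} on symbol 0: members go to different blocks, giving {p11,p15} and {p8}.
On input 0, block {p2,p5,p7,p12} splits into {p2,p12} and {p5,p7}.
Refine {p3,p4} on symbol 0: members go to different blocks, giving {p3} and {p4}.
Stable partition: {p6} | {p11,p15} | {p2,p12} | {p14} | {p3} | {p9,p13} | {p8} | {p5,p7} | {p4} — 9 equivalence classes.
p3 and p4 end up in different blocks, so they are distinguishable. For instance, the string '10' is accepted from only p3.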